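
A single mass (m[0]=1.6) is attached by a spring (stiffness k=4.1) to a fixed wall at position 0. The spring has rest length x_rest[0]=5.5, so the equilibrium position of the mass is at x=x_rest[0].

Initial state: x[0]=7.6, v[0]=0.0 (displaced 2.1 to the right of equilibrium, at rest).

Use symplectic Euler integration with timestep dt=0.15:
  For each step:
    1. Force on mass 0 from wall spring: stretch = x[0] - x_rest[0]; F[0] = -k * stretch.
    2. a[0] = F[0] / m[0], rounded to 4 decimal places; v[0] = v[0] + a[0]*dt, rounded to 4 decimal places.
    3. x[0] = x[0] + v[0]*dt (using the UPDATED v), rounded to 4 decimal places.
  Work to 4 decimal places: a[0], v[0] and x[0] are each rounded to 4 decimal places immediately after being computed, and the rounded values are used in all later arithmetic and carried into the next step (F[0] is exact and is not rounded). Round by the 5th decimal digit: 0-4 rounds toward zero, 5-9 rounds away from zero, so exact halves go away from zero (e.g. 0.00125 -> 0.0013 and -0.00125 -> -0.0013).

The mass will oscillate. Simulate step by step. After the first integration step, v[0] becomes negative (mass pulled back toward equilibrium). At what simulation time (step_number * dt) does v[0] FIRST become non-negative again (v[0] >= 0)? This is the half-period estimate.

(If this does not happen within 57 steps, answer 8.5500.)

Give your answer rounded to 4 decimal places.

Answer: 2.1000

Derivation:
Step 0: x=[7.6000] v=[0.0000]
Step 1: x=[7.4789] v=[-0.8072]
Step 2: x=[7.2437] v=[-1.5678]
Step 3: x=[6.9080] v=[-2.2380]
Step 4: x=[6.4911] v=[-2.7792]
Step 5: x=[6.0171] v=[-3.1602]
Step 6: x=[5.5133] v=[-3.3590]
Step 7: x=[5.0087] v=[-3.3641]
Step 8: x=[4.5324] v=[-3.1753]
Step 9: x=[4.1119] v=[-2.8034]
Step 10: x=[3.7714] v=[-2.2699]
Step 11: x=[3.5306] v=[-1.6055]
Step 12: x=[3.4033] v=[-0.8485]
Step 13: x=[3.3969] v=[-0.0426]
Step 14: x=[3.5118] v=[0.7658]
First v>=0 after going negative at step 14, time=2.1000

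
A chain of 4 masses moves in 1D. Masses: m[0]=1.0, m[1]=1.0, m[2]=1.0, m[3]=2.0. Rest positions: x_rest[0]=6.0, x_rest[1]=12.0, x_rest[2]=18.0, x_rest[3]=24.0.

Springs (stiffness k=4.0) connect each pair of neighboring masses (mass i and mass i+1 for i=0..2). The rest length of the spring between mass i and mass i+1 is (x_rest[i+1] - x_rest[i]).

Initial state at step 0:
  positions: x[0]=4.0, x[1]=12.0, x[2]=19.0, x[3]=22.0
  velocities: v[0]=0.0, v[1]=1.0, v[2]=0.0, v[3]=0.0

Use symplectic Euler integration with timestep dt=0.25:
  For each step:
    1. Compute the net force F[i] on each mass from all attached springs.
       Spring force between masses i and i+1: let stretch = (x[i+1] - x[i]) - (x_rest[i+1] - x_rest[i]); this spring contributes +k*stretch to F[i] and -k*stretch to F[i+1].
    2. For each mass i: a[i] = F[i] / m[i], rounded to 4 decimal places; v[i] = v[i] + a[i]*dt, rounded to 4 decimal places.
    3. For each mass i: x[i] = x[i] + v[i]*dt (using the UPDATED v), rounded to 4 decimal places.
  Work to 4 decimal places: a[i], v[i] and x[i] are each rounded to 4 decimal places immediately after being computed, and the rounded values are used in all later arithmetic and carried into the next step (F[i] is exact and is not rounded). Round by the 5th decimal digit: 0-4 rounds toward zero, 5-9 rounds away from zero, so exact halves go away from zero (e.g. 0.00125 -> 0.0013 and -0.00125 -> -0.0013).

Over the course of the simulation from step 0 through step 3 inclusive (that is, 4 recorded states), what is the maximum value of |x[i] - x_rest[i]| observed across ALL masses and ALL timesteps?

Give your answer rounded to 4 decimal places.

Answer: 2.4648

Derivation:
Step 0: x=[4.0000 12.0000 19.0000 22.0000] v=[0.0000 1.0000 0.0000 0.0000]
Step 1: x=[4.5000 12.0000 18.0000 22.3750] v=[2.0000 0.0000 -4.0000 1.5000]
Step 2: x=[5.3750 11.6250 16.5938 22.9531] v=[3.5000 -1.5000 -5.6250 2.3125]
Step 3: x=[6.3125 10.9297 15.5352 23.4863] v=[3.7500 -2.7812 -4.2345 2.1329]
Max displacement = 2.4648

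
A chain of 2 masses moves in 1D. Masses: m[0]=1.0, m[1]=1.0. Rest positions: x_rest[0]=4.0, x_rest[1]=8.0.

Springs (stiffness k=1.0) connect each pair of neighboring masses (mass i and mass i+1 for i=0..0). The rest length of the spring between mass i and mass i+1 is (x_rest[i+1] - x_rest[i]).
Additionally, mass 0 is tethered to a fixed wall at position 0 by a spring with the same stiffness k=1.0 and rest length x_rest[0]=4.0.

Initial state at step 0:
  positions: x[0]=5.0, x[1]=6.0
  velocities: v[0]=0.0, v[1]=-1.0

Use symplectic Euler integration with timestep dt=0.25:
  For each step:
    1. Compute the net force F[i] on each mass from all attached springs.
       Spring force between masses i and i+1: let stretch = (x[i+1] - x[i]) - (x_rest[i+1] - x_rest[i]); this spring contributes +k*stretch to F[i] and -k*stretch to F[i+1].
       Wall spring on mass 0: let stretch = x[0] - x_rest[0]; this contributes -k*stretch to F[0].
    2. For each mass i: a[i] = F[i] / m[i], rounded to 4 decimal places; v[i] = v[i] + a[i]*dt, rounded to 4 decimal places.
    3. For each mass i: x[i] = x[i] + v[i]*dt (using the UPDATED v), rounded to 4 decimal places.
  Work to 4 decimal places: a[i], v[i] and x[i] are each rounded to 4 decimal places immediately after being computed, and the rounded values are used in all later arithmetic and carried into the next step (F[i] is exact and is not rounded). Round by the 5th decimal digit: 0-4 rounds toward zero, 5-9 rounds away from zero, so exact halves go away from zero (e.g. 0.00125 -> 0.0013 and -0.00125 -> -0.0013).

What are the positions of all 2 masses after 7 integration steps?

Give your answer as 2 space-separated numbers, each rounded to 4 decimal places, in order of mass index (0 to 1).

Answer: 1.5463 7.5299

Derivation:
Step 0: x=[5.0000 6.0000] v=[0.0000 -1.0000]
Step 1: x=[4.7500 5.9375] v=[-1.0000 -0.2500]
Step 2: x=[4.2774 6.0508] v=[-1.8906 0.4531]
Step 3: x=[3.6483 6.3033] v=[-2.5166 1.0098]
Step 4: x=[2.9571 6.6398] v=[-2.7649 1.3461]
Step 5: x=[2.3112 6.9962] v=[-2.5835 1.4254]
Step 6: x=[1.8137 7.3098] v=[-1.9901 1.2542]
Step 7: x=[1.5463 7.5299] v=[-1.0695 0.8802]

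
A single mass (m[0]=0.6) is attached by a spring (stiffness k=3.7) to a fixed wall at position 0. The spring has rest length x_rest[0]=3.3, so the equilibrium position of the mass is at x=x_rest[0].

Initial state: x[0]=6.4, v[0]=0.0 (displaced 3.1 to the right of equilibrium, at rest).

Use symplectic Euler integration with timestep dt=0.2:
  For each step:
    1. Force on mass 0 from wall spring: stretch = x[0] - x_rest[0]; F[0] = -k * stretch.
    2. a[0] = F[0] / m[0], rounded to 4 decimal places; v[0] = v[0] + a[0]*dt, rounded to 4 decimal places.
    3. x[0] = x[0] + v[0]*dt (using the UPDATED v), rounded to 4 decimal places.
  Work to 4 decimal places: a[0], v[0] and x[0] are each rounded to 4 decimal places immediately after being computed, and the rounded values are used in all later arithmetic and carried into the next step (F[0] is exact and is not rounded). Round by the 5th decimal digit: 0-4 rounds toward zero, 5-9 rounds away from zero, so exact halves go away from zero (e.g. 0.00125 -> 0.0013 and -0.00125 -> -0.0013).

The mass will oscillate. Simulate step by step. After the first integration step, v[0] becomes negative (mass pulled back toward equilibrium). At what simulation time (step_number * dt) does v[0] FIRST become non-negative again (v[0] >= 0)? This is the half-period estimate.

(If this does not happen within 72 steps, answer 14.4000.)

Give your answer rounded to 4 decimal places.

Step 0: x=[6.4000] v=[0.0000]
Step 1: x=[5.6353] v=[-3.8233]
Step 2: x=[4.2946] v=[-6.7035]
Step 3: x=[2.7086] v=[-7.9302]
Step 4: x=[1.2684] v=[-7.2008]
Step 5: x=[0.3294] v=[-4.6952]
Step 6: x=[0.1231] v=[-1.0315]
Step 7: x=[0.7004] v=[2.8867]
First v>=0 after going negative at step 7, time=1.4000

Answer: 1.4000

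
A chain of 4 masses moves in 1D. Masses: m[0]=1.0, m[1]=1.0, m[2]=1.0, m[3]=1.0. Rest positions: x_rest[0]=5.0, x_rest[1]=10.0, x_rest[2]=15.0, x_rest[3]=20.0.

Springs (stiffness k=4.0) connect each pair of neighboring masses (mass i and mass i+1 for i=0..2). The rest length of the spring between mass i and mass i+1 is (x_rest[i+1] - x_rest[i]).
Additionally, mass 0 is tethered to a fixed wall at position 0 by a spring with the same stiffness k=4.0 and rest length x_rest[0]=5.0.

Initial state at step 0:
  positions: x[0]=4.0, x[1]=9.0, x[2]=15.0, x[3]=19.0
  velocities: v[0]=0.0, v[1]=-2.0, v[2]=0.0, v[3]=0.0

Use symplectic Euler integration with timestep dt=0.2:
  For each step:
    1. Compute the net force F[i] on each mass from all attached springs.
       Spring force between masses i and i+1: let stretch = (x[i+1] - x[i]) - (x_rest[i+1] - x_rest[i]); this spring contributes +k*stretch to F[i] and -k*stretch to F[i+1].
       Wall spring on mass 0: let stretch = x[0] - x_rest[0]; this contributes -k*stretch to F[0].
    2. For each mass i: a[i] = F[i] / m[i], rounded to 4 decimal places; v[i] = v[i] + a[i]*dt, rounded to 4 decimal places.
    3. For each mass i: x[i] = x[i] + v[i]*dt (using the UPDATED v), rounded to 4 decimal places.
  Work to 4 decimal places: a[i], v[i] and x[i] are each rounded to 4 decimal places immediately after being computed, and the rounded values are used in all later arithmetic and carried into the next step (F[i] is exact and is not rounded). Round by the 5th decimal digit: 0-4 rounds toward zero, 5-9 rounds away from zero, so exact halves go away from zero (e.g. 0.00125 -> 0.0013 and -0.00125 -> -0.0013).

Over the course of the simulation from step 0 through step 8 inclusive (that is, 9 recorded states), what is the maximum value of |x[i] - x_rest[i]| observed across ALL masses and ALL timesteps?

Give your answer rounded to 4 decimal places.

Step 0: x=[4.0000 9.0000 15.0000 19.0000] v=[0.0000 -2.0000 0.0000 0.0000]
Step 1: x=[4.1600 8.7600 14.6800 19.1600] v=[0.8000 -1.2000 -1.6000 0.8000]
Step 2: x=[4.3904 8.7312 14.1296 19.4032] v=[1.1520 -0.1440 -2.7520 1.2160]
Step 3: x=[4.6129 8.8716 13.5592 19.6026] v=[1.1123 0.7021 -2.8518 0.9971]
Step 4: x=[4.7787 9.0806 13.2058 19.6351] v=[0.8289 1.0452 -1.7672 0.1624]
Step 5: x=[4.8682 9.2614 13.2210 19.4389] v=[0.4475 0.9038 0.0761 -0.9810]
Step 6: x=[4.8817 9.3728 13.5975 19.0478] v=[0.0675 0.5569 1.8827 -1.9553]
Step 7: x=[4.8327 9.4416 14.1701 18.5847] v=[-0.2450 0.3438 2.8632 -2.3155]
Step 8: x=[4.7479 9.5295 14.6925 18.2153] v=[-0.4240 0.4395 2.6121 -1.8472]
Max displacement = 1.7942

Answer: 1.7942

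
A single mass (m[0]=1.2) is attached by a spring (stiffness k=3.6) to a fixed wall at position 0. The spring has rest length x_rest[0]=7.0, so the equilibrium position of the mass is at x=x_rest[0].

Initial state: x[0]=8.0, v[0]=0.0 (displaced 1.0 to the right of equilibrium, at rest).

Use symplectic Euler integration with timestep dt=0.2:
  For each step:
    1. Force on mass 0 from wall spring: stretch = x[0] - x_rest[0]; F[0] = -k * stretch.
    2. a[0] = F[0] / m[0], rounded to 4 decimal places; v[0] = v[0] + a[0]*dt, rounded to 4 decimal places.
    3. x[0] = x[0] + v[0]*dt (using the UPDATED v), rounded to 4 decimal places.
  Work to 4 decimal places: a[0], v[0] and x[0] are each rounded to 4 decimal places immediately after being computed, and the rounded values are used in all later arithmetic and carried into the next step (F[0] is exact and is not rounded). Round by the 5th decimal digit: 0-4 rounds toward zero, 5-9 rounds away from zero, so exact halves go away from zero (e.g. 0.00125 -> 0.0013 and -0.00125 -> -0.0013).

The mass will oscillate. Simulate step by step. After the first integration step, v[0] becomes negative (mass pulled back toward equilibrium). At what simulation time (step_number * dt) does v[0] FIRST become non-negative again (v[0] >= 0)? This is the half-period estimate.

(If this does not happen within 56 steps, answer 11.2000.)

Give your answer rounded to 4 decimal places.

Step 0: x=[8.0000] v=[0.0000]
Step 1: x=[7.8800] v=[-0.6000]
Step 2: x=[7.6544] v=[-1.1280]
Step 3: x=[7.3503] v=[-1.5206]
Step 4: x=[7.0041] v=[-1.7308]
Step 5: x=[6.6574] v=[-1.7333]
Step 6: x=[6.3519] v=[-1.5277]
Step 7: x=[6.1241] v=[-1.1388]
Step 8: x=[6.0014] v=[-0.6133]
Step 9: x=[5.9986] v=[-0.0141]
Step 10: x=[6.1159] v=[0.5867]
First v>=0 after going negative at step 10, time=2.0000

Answer: 2.0000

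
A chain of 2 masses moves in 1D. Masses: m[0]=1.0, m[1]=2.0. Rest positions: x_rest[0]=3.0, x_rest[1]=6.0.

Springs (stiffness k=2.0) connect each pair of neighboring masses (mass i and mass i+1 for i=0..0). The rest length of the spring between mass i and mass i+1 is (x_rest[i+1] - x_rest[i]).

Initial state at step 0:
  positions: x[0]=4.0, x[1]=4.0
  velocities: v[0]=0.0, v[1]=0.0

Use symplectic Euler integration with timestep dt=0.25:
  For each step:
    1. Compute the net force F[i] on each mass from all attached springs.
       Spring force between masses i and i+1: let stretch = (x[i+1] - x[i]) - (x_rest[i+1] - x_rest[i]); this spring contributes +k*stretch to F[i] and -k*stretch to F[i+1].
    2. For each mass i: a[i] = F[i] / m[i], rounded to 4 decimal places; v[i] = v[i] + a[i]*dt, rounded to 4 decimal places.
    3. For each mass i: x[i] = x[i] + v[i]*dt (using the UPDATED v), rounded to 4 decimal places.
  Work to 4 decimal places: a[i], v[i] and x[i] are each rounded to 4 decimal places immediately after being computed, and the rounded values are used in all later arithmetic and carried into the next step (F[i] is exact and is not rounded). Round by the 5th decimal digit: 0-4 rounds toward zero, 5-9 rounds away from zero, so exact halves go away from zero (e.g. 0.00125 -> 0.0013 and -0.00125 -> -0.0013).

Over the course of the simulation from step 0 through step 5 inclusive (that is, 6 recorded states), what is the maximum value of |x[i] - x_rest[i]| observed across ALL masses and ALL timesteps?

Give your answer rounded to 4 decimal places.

Step 0: x=[4.0000 4.0000] v=[0.0000 0.0000]
Step 1: x=[3.6250 4.1875] v=[-1.5000 0.7500]
Step 2: x=[2.9453 4.5274] v=[-2.7188 1.3594]
Step 3: x=[2.0884 4.9559] v=[-3.4278 1.7139]
Step 4: x=[1.2149 5.3927] v=[-3.4941 1.7470]
Step 5: x=[0.4886 5.7559] v=[-2.9052 1.4526]
Max displacement = 2.5114

Answer: 2.5114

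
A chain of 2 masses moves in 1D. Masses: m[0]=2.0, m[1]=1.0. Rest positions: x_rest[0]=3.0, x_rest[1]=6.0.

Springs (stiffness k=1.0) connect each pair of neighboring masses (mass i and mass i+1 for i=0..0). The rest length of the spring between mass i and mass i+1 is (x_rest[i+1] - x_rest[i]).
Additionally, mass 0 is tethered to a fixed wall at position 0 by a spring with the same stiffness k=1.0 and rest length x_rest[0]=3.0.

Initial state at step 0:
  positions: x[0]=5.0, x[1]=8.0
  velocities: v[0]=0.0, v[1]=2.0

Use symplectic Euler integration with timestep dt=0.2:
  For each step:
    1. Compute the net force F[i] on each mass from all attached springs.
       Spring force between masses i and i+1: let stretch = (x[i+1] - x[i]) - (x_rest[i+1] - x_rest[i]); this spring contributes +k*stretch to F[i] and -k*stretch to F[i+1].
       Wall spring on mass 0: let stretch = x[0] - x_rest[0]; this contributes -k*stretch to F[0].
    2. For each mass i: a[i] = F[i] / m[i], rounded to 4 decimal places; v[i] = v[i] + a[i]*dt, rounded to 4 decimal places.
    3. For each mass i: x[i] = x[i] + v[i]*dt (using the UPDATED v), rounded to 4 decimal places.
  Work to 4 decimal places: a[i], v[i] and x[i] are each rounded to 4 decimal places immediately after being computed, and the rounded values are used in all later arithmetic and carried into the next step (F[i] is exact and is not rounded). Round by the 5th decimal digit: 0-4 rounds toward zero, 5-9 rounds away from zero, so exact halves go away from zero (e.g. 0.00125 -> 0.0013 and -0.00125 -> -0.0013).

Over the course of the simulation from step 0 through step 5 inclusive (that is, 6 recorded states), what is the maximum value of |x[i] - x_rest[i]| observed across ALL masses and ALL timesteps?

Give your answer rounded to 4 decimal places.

Step 0: x=[5.0000 8.0000] v=[0.0000 2.0000]
Step 1: x=[4.9600 8.4000] v=[-0.2000 2.0000]
Step 2: x=[4.8896 8.7824] v=[-0.3520 1.9120]
Step 3: x=[4.7993 9.1291] v=[-0.4517 1.7334]
Step 4: x=[4.6996 9.4226] v=[-0.4987 1.4674]
Step 5: x=[4.6003 9.6472] v=[-0.4964 1.1228]
Max displacement = 3.6472

Answer: 3.6472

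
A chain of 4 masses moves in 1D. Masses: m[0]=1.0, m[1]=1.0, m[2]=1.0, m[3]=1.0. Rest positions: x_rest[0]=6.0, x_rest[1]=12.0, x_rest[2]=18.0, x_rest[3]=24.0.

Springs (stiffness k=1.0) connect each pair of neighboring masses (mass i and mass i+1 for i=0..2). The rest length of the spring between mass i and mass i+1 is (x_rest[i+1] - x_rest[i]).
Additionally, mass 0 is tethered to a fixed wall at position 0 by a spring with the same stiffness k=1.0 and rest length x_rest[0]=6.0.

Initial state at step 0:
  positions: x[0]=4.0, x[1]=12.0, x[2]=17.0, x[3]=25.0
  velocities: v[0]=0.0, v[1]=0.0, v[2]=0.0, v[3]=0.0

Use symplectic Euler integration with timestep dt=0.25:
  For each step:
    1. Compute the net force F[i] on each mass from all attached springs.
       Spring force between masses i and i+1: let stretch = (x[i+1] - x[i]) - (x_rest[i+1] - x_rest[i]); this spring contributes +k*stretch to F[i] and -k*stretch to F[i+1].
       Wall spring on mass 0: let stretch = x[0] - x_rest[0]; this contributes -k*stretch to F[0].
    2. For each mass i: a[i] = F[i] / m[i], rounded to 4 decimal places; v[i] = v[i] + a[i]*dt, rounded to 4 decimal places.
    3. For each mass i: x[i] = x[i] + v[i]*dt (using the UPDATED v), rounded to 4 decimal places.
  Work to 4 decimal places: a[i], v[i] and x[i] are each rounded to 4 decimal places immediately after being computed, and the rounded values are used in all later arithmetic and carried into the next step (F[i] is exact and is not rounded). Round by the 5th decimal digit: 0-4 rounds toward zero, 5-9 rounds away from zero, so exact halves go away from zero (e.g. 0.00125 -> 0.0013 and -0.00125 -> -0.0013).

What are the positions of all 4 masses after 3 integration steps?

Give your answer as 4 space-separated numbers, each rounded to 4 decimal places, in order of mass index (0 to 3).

Step 0: x=[4.0000 12.0000 17.0000 25.0000] v=[0.0000 0.0000 0.0000 0.0000]
Step 1: x=[4.2500 11.8125 17.1875 24.8750] v=[1.0000 -0.7500 0.7500 -0.5000]
Step 2: x=[4.7070 11.4883 17.5195 24.6445] v=[1.8281 -1.2969 1.3281 -0.9219]
Step 3: x=[5.2937 11.1172 17.9199 24.3437] v=[2.3467 -1.4844 1.6016 -1.2032]

Answer: 5.2937 11.1172 17.9199 24.3437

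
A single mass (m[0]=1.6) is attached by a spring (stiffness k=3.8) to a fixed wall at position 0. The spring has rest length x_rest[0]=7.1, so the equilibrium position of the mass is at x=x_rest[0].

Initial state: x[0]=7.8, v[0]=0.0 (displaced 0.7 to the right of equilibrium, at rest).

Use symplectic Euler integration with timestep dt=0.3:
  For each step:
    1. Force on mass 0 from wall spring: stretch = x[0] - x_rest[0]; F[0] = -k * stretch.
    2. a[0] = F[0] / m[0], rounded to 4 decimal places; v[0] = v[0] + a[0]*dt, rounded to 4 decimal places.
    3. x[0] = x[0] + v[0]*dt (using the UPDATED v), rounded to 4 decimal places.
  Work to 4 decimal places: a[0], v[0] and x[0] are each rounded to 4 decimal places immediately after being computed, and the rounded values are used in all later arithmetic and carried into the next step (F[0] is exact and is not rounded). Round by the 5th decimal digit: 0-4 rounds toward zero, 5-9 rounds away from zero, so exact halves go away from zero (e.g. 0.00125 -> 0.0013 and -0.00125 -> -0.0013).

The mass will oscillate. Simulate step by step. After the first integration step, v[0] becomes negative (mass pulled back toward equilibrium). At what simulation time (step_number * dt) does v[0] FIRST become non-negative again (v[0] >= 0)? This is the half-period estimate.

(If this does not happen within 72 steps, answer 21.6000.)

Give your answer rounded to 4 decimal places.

Answer: 2.1000

Derivation:
Step 0: x=[7.8000] v=[0.0000]
Step 1: x=[7.6504] v=[-0.4988]
Step 2: x=[7.3831] v=[-0.8910]
Step 3: x=[7.0553] v=[-1.0927]
Step 4: x=[6.7371] v=[-1.0608]
Step 5: x=[6.4964] v=[-0.8022]
Step 6: x=[6.3848] v=[-0.3721]
Step 7: x=[6.4261] v=[0.1375]
First v>=0 after going negative at step 7, time=2.1000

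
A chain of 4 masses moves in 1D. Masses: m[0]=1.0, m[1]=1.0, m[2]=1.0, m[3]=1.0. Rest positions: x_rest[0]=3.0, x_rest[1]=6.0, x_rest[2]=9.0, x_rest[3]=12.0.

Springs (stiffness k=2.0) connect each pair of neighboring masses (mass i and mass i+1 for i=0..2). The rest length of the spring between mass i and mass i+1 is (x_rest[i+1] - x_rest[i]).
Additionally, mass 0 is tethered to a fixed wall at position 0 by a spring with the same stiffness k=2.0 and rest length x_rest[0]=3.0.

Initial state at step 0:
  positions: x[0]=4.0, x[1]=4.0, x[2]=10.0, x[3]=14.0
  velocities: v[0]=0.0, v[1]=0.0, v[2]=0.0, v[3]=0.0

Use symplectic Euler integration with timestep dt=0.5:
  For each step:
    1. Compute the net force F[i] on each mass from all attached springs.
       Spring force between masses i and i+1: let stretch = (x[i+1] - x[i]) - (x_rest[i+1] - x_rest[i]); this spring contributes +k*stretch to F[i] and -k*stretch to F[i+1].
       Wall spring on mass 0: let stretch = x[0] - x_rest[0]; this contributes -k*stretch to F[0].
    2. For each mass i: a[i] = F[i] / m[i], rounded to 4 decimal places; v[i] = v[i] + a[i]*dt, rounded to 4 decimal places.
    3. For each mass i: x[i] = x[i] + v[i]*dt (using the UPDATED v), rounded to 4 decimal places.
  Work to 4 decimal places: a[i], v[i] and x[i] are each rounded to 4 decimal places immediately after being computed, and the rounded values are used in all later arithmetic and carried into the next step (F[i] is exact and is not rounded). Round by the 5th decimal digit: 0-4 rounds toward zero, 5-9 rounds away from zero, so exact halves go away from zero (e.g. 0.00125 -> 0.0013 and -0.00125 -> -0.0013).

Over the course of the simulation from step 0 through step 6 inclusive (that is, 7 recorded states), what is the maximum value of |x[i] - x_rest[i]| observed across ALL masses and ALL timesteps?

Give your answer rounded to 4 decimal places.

Step 0: x=[4.0000 4.0000 10.0000 14.0000] v=[0.0000 0.0000 0.0000 0.0000]
Step 1: x=[2.0000 7.0000 9.0000 13.5000] v=[-4.0000 6.0000 -2.0000 -1.0000]
Step 2: x=[1.5000 8.5000 9.2500 12.2500] v=[-1.0000 3.0000 0.5000 -2.5000]
Step 3: x=[3.7500 6.8750 10.6250 11.0000] v=[4.5000 -3.2500 2.7500 -2.5000]
Step 4: x=[5.6875 5.5625 10.3125 11.0625] v=[3.8750 -2.6250 -0.6250 0.1250]
Step 5: x=[4.7188 6.6875 8.0000 12.2500] v=[-1.9375 2.2500 -4.6250 2.3750]
Step 6: x=[2.3750 7.4844 7.1563 12.8125] v=[-4.6876 1.5938 -1.6875 1.1250]
Max displacement = 2.6875

Answer: 2.6875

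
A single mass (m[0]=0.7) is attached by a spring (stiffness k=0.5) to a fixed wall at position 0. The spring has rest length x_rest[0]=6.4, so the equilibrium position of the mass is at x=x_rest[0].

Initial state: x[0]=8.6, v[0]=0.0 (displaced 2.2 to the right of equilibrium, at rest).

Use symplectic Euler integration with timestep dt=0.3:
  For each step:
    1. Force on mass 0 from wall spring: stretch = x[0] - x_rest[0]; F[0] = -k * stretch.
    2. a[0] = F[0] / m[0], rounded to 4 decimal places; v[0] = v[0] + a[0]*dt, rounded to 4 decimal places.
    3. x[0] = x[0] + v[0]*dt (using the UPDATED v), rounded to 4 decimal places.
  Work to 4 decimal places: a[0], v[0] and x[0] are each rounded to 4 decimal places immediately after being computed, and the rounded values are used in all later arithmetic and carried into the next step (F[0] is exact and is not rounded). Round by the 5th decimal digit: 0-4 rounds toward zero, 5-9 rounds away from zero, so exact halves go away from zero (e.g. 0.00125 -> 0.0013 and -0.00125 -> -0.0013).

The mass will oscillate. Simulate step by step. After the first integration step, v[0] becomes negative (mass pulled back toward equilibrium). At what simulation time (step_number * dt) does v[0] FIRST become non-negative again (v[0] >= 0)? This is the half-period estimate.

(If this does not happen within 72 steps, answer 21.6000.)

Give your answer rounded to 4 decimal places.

Answer: 3.9000

Derivation:
Step 0: x=[8.6000] v=[0.0000]
Step 1: x=[8.4586] v=[-0.4714]
Step 2: x=[8.1849] v=[-0.9125]
Step 3: x=[7.7964] v=[-1.2950]
Step 4: x=[7.3181] v=[-1.5942]
Step 5: x=[6.7808] v=[-1.7909]
Step 6: x=[6.2191] v=[-1.8725]
Step 7: x=[5.6690] v=[-1.8337]
Step 8: x=[5.1659] v=[-1.6771]
Step 9: x=[4.7421] v=[-1.4127]
Step 10: x=[4.4249] v=[-1.0574]
Step 11: x=[4.2346] v=[-0.6342]
Step 12: x=[4.1835] v=[-0.1702]
Step 13: x=[4.2749] v=[0.3048]
First v>=0 after going negative at step 13, time=3.9000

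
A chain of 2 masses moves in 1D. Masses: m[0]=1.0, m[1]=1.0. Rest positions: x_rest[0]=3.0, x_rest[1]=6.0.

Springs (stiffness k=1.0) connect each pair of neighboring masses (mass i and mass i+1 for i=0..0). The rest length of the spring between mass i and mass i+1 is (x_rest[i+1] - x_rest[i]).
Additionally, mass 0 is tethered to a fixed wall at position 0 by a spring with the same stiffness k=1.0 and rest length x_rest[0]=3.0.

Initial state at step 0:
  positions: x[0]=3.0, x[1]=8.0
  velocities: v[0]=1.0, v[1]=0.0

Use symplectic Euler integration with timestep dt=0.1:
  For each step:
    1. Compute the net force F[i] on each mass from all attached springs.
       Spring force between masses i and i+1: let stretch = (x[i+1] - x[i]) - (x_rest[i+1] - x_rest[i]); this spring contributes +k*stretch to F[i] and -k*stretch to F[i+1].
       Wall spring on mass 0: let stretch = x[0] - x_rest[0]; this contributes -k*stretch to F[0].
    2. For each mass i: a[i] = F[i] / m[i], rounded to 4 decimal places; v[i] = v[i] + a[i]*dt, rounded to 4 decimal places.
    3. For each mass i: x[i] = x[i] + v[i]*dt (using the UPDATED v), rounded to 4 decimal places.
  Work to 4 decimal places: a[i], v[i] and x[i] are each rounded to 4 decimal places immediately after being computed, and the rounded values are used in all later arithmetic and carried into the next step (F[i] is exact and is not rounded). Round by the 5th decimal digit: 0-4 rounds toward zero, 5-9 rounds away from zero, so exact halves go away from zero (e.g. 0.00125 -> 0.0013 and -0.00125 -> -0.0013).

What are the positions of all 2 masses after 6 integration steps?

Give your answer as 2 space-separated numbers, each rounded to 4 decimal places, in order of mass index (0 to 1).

Step 0: x=[3.0000 8.0000] v=[1.0000 0.0000]
Step 1: x=[3.1200 7.9800] v=[1.2000 -0.2000]
Step 2: x=[3.2574 7.9414] v=[1.3740 -0.3860]
Step 3: x=[3.4091 7.8860] v=[1.5167 -0.5544]
Step 4: x=[3.5715 7.8158] v=[1.6235 -0.7021]
Step 5: x=[3.7406 7.7332] v=[1.6908 -0.8265]
Step 6: x=[3.9122 7.6406] v=[1.7160 -0.9258]

Answer: 3.9122 7.6406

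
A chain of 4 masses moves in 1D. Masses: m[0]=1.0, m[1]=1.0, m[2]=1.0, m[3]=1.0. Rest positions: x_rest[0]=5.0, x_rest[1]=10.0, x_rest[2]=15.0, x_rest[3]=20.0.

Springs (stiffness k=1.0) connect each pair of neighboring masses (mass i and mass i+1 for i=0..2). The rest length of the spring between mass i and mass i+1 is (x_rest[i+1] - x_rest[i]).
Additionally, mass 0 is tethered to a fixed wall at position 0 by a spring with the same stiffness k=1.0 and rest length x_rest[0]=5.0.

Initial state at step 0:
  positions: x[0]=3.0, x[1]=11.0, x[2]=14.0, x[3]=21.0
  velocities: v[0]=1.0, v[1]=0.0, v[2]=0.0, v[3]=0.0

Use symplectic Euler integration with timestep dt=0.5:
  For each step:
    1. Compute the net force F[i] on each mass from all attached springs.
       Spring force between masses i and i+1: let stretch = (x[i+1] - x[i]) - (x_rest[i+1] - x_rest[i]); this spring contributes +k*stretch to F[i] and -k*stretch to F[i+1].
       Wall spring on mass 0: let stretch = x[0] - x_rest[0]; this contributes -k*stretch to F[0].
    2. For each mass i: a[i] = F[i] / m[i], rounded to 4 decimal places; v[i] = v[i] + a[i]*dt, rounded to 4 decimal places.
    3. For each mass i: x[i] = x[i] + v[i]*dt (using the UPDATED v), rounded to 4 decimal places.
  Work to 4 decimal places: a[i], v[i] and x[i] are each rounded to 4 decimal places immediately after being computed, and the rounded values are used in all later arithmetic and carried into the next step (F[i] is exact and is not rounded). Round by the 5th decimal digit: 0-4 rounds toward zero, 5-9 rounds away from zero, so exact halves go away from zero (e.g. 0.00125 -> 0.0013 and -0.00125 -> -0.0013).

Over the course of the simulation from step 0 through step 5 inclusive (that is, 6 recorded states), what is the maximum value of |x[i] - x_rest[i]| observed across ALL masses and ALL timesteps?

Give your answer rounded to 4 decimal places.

Answer: 2.3312

Derivation:
Step 0: x=[3.0000 11.0000 14.0000 21.0000] v=[1.0000 0.0000 0.0000 0.0000]
Step 1: x=[4.7500 9.7500 15.0000 20.5000] v=[3.5000 -2.5000 2.0000 -1.0000]
Step 2: x=[6.5625 8.5625 16.0625 19.8750] v=[3.6250 -2.3750 2.1250 -1.2500]
Step 3: x=[7.2344 8.7500 16.2032 19.5469] v=[1.3438 0.3750 0.2813 -0.6563]
Step 4: x=[6.4766 10.4219 15.3165 19.6329] v=[-1.5156 3.3438 -1.7735 0.1719]
Step 5: x=[5.0860 12.3312 14.2852 19.8898] v=[-2.7813 3.8185 -2.0626 0.5137]
Max displacement = 2.3312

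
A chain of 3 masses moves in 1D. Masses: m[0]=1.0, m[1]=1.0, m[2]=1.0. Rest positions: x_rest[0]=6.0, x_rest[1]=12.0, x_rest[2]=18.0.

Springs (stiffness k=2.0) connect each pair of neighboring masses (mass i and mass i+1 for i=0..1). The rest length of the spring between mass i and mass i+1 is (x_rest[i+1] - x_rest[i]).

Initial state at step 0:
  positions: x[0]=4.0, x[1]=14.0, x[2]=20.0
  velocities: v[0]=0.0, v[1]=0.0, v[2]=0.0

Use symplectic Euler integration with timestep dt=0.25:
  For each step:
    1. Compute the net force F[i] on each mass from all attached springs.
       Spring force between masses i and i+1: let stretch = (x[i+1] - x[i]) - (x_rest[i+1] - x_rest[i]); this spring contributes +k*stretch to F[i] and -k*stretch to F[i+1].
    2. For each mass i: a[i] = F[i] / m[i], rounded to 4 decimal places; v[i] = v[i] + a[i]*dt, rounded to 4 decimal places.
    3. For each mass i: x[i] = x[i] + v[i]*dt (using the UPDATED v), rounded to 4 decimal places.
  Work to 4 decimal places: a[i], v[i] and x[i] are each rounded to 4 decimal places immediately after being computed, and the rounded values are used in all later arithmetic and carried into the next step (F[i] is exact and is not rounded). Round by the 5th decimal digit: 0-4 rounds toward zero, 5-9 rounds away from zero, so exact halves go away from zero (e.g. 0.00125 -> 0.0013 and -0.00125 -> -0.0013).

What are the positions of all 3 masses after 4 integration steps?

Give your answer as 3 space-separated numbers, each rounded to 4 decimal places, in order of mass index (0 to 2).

Answer: 7.3848 11.3467 19.2686

Derivation:
Step 0: x=[4.0000 14.0000 20.0000] v=[0.0000 0.0000 0.0000]
Step 1: x=[4.5000 13.5000 20.0000] v=[2.0000 -2.0000 0.0000]
Step 2: x=[5.3750 12.6875 19.9375] v=[3.5000 -3.2500 -0.2500]
Step 3: x=[6.4141 11.8672 19.7188] v=[4.1563 -3.2813 -0.8750]
Step 4: x=[7.3848 11.3467 19.2686] v=[3.8829 -2.0821 -1.8008]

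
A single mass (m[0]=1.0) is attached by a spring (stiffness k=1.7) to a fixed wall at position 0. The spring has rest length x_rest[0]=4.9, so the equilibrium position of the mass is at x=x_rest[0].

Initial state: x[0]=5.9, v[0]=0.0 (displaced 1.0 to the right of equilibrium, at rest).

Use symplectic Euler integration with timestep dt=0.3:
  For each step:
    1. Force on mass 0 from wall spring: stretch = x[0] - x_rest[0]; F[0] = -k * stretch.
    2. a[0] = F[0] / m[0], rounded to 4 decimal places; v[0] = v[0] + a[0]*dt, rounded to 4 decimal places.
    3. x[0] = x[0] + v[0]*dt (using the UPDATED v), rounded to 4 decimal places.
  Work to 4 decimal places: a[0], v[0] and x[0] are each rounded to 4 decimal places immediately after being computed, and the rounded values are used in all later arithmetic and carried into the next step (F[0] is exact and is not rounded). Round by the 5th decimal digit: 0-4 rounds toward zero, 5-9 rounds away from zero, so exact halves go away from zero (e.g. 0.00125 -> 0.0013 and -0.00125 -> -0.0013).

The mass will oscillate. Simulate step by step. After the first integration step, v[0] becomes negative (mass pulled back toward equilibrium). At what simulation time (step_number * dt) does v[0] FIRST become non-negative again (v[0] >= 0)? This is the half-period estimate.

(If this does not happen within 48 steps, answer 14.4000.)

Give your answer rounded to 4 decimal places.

Answer: 2.4000

Derivation:
Step 0: x=[5.9000] v=[0.0000]
Step 1: x=[5.7470] v=[-0.5100]
Step 2: x=[5.4644] v=[-0.9420]
Step 3: x=[5.0954] v=[-1.2299]
Step 4: x=[4.6965] v=[-1.3296]
Step 5: x=[4.3288] v=[-1.2258]
Step 6: x=[4.0485] v=[-0.9345]
Step 7: x=[3.8984] v=[-0.5002]
Step 8: x=[3.9016] v=[0.0106]
First v>=0 after going negative at step 8, time=2.4000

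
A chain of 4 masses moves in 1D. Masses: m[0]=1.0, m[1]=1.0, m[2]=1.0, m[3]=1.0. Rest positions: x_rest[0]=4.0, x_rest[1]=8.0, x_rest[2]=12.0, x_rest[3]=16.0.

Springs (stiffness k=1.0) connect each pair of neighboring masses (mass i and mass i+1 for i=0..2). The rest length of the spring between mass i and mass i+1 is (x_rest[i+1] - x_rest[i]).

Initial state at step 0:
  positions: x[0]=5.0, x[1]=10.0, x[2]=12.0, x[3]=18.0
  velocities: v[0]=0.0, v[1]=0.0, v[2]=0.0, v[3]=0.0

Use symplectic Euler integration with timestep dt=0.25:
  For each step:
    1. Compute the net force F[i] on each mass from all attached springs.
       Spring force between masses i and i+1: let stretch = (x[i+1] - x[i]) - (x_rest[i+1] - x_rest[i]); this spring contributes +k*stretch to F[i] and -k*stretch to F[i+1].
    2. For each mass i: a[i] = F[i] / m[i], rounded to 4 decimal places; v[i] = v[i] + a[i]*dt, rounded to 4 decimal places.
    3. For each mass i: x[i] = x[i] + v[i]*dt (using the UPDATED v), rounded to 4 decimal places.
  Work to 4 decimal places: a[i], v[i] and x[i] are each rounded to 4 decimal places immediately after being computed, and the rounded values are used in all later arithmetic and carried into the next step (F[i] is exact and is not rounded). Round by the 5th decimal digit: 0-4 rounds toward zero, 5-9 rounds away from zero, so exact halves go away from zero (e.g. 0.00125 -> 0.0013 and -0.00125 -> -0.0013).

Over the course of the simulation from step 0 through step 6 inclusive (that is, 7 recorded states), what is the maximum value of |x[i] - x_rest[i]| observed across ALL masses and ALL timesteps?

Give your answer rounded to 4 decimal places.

Answer: 2.4833

Derivation:
Step 0: x=[5.0000 10.0000 12.0000 18.0000] v=[0.0000 0.0000 0.0000 0.0000]
Step 1: x=[5.0625 9.8125 12.2500 17.8750] v=[0.2500 -0.7500 1.0000 -0.5000]
Step 2: x=[5.1719 9.4805 12.6992 17.6484] v=[0.4375 -1.3281 1.7969 -0.9063]
Step 3: x=[5.3006 9.0804 13.2566 17.3625] v=[0.5147 -1.6006 2.2295 -1.1436]
Step 4: x=[5.4155 8.7050 13.8096 17.0700] v=[0.4597 -1.5015 2.2119 -1.1701]
Step 5: x=[5.4860 8.4431 14.2473 16.8237] v=[0.2821 -1.0477 1.7509 -0.9852]
Step 6: x=[5.4914 8.3591 14.4833 16.6664] v=[0.0214 -0.3359 0.9440 -0.6293]
Max displacement = 2.4833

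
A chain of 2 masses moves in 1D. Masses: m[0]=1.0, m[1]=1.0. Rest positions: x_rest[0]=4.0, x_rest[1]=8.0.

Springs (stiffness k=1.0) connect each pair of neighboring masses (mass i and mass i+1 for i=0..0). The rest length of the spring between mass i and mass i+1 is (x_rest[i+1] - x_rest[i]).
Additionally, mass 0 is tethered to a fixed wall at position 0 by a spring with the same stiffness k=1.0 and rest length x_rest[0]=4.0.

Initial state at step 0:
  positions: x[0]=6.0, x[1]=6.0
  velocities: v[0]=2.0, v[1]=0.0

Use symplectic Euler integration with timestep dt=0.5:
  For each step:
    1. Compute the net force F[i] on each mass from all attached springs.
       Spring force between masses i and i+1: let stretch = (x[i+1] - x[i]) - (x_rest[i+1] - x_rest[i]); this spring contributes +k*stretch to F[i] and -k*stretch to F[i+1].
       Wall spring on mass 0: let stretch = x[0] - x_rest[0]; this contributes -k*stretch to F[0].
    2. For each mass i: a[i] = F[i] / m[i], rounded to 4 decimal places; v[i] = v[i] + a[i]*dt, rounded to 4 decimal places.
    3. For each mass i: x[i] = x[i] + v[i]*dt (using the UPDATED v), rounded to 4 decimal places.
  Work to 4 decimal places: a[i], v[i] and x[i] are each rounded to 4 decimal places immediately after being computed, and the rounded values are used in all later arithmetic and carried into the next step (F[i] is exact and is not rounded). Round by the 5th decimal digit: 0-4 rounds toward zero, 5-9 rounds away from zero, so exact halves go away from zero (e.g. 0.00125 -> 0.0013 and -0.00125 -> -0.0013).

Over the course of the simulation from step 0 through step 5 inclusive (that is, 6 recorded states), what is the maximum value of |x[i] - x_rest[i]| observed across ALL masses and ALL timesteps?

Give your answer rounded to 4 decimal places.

Step 0: x=[6.0000 6.0000] v=[2.0000 0.0000]
Step 1: x=[5.5000 7.0000] v=[-1.0000 2.0000]
Step 2: x=[4.0000 8.6250] v=[-3.0000 3.2500]
Step 3: x=[2.6563 10.0938] v=[-2.6875 2.9375]
Step 4: x=[2.5079 10.7032] v=[-0.2969 1.2188]
Step 5: x=[3.7813 10.2638] v=[2.5468 -0.8789]
Max displacement = 2.7032

Answer: 2.7032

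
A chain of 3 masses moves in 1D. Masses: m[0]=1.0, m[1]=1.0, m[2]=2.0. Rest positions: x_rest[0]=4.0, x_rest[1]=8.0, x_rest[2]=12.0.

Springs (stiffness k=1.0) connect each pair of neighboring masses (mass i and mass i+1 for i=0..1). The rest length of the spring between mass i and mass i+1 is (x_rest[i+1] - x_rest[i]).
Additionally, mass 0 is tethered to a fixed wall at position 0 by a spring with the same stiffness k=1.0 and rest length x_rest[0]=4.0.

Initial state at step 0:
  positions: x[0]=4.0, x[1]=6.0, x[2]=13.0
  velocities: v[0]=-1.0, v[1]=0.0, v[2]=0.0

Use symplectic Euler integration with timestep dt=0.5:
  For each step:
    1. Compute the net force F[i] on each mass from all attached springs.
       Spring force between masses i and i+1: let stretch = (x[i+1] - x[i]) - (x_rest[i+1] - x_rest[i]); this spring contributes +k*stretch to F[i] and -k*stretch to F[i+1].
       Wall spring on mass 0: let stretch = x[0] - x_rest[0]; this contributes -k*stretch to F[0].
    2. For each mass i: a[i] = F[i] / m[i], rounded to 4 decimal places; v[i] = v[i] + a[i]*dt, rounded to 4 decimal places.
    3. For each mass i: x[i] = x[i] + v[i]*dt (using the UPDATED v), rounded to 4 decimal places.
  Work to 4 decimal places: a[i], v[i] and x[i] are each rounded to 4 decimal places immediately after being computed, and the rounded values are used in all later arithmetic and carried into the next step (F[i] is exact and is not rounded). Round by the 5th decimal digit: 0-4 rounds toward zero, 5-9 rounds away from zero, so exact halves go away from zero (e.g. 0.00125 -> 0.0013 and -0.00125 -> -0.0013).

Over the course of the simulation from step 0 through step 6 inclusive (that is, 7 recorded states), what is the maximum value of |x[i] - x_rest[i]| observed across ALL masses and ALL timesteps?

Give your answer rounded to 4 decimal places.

Step 0: x=[4.0000 6.0000 13.0000] v=[-1.0000 0.0000 0.0000]
Step 1: x=[3.0000 7.2500 12.6250] v=[-2.0000 2.5000 -0.7500]
Step 2: x=[2.3125 8.7813 12.0781] v=[-1.3750 3.0625 -1.0938]
Step 3: x=[2.6641 9.5196 11.6191] v=[0.7032 1.4765 -0.9180]
Step 4: x=[4.0636 9.0689 11.3977] v=[2.7989 -0.9015 -0.4429]
Step 5: x=[5.6985 7.9490 11.3852] v=[3.2698 -2.2398 -0.0251]
Step 6: x=[6.4714 7.1255 11.4432] v=[1.5458 -1.6470 0.1159]
Max displacement = 2.4714

Answer: 2.4714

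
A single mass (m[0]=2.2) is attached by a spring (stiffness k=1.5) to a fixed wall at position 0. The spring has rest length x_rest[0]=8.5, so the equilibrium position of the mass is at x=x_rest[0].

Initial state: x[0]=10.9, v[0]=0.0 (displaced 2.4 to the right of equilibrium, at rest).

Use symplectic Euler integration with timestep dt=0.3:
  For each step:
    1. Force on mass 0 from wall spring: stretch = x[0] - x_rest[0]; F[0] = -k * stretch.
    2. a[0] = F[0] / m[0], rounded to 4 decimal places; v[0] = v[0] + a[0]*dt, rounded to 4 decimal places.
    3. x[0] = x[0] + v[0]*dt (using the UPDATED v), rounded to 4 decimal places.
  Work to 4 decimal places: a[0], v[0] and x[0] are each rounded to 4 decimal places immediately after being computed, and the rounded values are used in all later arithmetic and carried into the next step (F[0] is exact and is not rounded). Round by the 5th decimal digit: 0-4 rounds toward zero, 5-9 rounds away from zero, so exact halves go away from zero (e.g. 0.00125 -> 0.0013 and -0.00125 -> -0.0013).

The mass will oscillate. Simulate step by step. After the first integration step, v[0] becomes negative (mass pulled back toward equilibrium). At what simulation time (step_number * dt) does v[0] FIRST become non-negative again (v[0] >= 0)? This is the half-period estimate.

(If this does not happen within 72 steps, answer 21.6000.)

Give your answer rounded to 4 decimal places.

Step 0: x=[10.9000] v=[0.0000]
Step 1: x=[10.7527] v=[-0.4909]
Step 2: x=[10.4672] v=[-0.9517]
Step 3: x=[10.0610] v=[-1.3541]
Step 4: x=[9.5590] v=[-1.6734]
Step 5: x=[8.9920] v=[-1.8900]
Step 6: x=[8.3948] v=[-1.9907]
Step 7: x=[7.8040] v=[-1.9692]
Step 8: x=[7.2559] v=[-1.8269]
Step 9: x=[6.7842] v=[-1.5724]
Step 10: x=[6.4178] v=[-1.2214]
Step 11: x=[6.1792] v=[-0.7955]
Step 12: x=[6.0830] v=[-0.3208]
Step 13: x=[6.1351] v=[0.1736]
First v>=0 after going negative at step 13, time=3.9000

Answer: 3.9000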